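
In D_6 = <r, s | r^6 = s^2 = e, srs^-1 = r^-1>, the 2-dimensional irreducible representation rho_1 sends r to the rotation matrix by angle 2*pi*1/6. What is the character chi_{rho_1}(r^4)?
chi_{rho_1}(r^4) = 2*cos(2*pi*1*4/6) = -1

Reasoning: rho_1(r^4) is rotation by angle 2*pi*1*4/6, whose trace is 2*cos(2*pi*1*4/6) = -1.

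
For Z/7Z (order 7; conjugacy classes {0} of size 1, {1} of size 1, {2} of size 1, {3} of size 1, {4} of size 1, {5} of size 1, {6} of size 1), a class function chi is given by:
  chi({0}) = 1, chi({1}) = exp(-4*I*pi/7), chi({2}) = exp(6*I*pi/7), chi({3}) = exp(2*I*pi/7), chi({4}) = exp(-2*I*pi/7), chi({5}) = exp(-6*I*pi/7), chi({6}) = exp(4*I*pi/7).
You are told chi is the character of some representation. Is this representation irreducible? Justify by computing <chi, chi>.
Irreducible: <chi, chi> = 1.

Working: <chi, chi> = (1/|G|) sum_C |C| * |chi(C)|^2 = (1/7)[1*|1|^2 + 1*|exp(-4*I*pi/7)|^2 + 1*|exp(6*I*pi/7)|^2 + 1*|exp(2*I*pi/7)|^2 + 1*|exp(-2*I*pi/7)|^2 + 1*|exp(-6*I*pi/7)|^2 + 1*|exp(4*I*pi/7)|^2]
  = (1/7)[(1) + (1) + (1) + (1) + (1) + (1) + (1)] = 7/7 = 1.
(Exp terms are combined using exp(i*s)*conj(exp(i*t)) = exp(i*(s-t)), and sums of them are collapsed using the identity that for every m > 1 the m distinct m-th roots of unity sum to 0, e.g. 1 + exp(2*I*pi/3) + exp(-2*I*pi/3) = 0.)
A character is irreducible iff <chi, chi> = 1, so this representation is irreducible.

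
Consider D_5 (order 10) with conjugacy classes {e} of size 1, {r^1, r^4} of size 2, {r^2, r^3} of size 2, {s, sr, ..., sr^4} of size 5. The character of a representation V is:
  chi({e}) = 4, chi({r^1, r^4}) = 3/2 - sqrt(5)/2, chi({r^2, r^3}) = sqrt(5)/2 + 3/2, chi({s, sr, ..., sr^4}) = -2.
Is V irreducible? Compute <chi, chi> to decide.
Not irreducible (reducible): <chi, chi> = 5 > 1.

Details: <chi, chi> = (1/|G|) sum_C |C| * |chi(C)|^2 = (1/10)[1*|4|^2 + 2*|3/2 - sqrt(5)/2|^2 + 2*|sqrt(5)/2 + 3/2|^2 + 5*|-2|^2]
  = (1/10)[(16) + (7 - 3*sqrt(5)) + (3*sqrt(5) + 7) + (20)] = 50/10 = 5.
A character is irreducible iff <chi, chi> = 1, so this representation is reducible.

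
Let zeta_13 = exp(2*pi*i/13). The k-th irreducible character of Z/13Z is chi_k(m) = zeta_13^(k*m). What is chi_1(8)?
chi_1(8) = zeta_13^8 = exp(-10*I*pi/13)

Details: chi_1(8) = zeta_13^(1*8) = zeta_13^8. Since zeta_13^13 = 1, this equals zeta_13^8 = exp(2*pi*i*8/13) = exp(-10*I*pi/13).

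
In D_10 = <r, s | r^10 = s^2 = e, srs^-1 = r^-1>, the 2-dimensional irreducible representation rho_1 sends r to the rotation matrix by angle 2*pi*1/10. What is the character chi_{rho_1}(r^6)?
chi_{rho_1}(r^6) = 2*cos(2*pi*1*6/10) = -sqrt(5)/2 - 1/2

Derivation: rho_1(r^6) is rotation by angle 2*pi*1*6/10, whose trace is 2*cos(2*pi*1*6/10) = -sqrt(5)/2 - 1/2.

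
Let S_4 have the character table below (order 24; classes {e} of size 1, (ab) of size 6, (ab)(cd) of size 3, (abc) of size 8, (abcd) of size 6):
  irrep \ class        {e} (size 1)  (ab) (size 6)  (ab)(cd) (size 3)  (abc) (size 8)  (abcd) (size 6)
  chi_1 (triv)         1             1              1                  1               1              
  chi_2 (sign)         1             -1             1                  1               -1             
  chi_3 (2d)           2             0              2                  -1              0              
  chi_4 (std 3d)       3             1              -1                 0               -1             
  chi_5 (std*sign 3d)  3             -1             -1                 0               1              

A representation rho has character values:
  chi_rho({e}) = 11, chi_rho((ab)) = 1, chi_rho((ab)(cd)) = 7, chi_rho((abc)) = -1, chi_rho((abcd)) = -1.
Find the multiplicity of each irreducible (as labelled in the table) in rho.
Multiplicities: chi_1: 1, chi_2: 1, chi_3: 3, chi_4: 1, chi_5: 0.

Explanation: Use <chi_rho, chi> = (1/|G|) sum_C |C| * chi_rho(C) * conj(chi(C)) with |G| = 24 for each irreducible chi in the table:
  <chi_rho, chi_1> = (1/24)[1*(11)*conj(1) + 6*(1)*conj(1) + 3*(7)*conj(1) + 8*(-1)*conj(1) + 6*(-1)*conj(1)]
      = (1/24)[(11) + (6) + (21) + (-8) + (-6)] = 24/24 = 1
  <chi_rho, chi_2> = (1/24)[1*(11)*conj(1) + 6*(1)*conj(-1) + 3*(7)*conj(1) + 8*(-1)*conj(1) + 6*(-1)*conj(-1)]
      = (1/24)[(11) + (-6) + (21) + (-8) + (6)] = 24/24 = 1
  <chi_rho, chi_3> = (1/24)[1*(11)*conj(2) + 6*(1)*conj(0) + 3*(7)*conj(2) + 8*(-1)*conj(-1) + 6*(-1)*conj(0)]
      = (1/24)[(22) + (0) + (42) + (8) + (0)] = 72/24 = 3
  <chi_rho, chi_4> = (1/24)[1*(11)*conj(3) + 6*(1)*conj(1) + 3*(7)*conj(-1) + 8*(-1)*conj(0) + 6*(-1)*conj(-1)]
      = (1/24)[(33) + (6) + (-21) + (0) + (6)] = 24/24 = 1
  <chi_rho, chi_5> = (1/24)[1*(11)*conj(3) + 6*(1)*conj(-1) + 3*(7)*conj(-1) + 8*(-1)*conj(0) + 6*(-1)*conj(1)]
      = (1/24)[(33) + (-6) + (-21) + (0) + (-6)] = 0/24 = 0
Dimension check: dim(rho) = sum (mult * dim) = 1*1 + 1*1 + 3*2 + 1*3 + 0*3 = 11 = chi_rho(e) = 11.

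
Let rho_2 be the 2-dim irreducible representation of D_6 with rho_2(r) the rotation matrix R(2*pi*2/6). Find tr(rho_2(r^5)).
chi_{rho_2}(r^5) = 2*cos(2*pi*2*5/6) = -1

Explanation: rho_2(r^5) is rotation by angle 2*pi*2*5/6, whose trace is 2*cos(2*pi*2*5/6) = -1.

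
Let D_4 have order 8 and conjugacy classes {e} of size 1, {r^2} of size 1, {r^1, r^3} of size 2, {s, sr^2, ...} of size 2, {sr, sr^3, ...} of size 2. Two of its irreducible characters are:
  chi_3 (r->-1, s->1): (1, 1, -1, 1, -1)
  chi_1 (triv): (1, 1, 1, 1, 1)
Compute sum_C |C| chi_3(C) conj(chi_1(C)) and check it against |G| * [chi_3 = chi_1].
Sum = 0; so <chi_3, chi_1> = 0 (distinct irreducibles are orthogonal).

Proof sketch: Compute term by term over conjugacy classes (|C| * chi_3(C) * conj(chi_1(C))):
  1*(1)*conj(1) + 1*(1)*conj(1) + 2*(-1)*conj(1) + 2*(1)*conj(1) + 2*(-1)*conj(1)
  = (1) + (1) + (-2) + (2) + (-2)
  = 0.
Dividing by |G| = 8 gives 0/8 = 0, matching the row-orthogonality relation <chi_3, chi_1> = [chi_3 = chi_1].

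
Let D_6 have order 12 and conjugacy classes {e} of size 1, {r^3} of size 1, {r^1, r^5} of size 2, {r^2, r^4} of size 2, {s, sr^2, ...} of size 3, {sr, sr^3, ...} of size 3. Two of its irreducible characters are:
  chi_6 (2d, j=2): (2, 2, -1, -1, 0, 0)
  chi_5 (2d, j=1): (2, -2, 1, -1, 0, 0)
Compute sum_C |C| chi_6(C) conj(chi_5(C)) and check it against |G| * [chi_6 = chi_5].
Sum = 0; so <chi_6, chi_5> = 0 (distinct irreducibles are orthogonal).

Working: Compute term by term over conjugacy classes (|C| * chi_6(C) * conj(chi_5(C))):
  1*(2)*conj(2) + 1*(2)*conj(-2) + 2*(-1)*conj(1) + 2*(-1)*conj(-1) + 3*(0)*conj(0) + 3*(0)*conj(0)
  = (4) + (-4) + (-2) + (2) + (0) + (0)
  = 0.
Dividing by |G| = 12 gives 0/12 = 0, matching the row-orthogonality relation <chi_6, chi_5> = [chi_6 = chi_5].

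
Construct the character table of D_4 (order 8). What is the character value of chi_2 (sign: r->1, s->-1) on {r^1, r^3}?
Conjugacy classes: {e} of size 1, {r^2} of size 1, {r^1, r^3} of size 2, {s, sr^2, ...} of size 2, {sr, sr^3, ...} of size 2.
Character table:
  irrep \ class              {e} (size 1)  {r^2} (size 1)  {r^1, r^3} (size 2)  {s, sr^2, ...} (size 2)  {sr, sr^3, ...} (size 2)
  chi_1 (triv)               1             1               1                    1                        1                       
  chi_2 (sign: r->1, s->-1)  1             1               1                    -1                       -1                      
  chi_3 (r->-1, s->1)        1             1               -1                   1                        -1                      
  chi_4 (r->-1, s->-1)       1             1               -1                   -1                       1                       
  chi_5 (2d, j=1)            2             -2              0                    0                        0                       

Spot check: chi_2 (sign: r->1, s->-1) on {r^1, r^3} = 1.

Argument: D_4 has order 2*4 = 8 with 5 conjugacy classes, hence 5 irreducibles. Sum of squared dims 1 + 1 + 1 + 1 + 4 = 8 = |G|. Linear characters come from the abelianisation; the 2-dimensional irreps have character r^k -> 2*cos(2*pi*j*k/4), reflections -> 0.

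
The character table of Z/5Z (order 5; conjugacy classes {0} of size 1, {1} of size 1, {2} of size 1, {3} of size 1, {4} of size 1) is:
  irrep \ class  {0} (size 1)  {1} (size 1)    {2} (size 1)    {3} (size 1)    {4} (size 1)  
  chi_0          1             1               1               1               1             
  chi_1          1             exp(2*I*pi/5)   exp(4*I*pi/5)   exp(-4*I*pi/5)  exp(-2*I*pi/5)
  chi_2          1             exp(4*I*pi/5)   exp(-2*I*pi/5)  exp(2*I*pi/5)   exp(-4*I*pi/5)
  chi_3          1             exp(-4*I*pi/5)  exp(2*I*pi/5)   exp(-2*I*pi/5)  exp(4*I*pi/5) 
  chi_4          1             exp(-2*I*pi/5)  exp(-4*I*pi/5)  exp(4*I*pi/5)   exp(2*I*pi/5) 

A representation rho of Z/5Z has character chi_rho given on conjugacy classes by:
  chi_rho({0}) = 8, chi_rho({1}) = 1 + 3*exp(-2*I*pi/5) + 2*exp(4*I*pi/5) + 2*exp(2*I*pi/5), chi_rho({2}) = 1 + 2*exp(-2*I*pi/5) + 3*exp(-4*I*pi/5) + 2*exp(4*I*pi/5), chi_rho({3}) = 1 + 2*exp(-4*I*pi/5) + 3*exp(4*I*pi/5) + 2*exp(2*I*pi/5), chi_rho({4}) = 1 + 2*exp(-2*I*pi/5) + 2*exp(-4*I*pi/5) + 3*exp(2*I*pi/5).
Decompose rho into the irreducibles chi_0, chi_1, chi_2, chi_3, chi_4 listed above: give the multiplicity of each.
Multiplicities: chi_0: 1, chi_1: 2, chi_2: 2, chi_3: 0, chi_4: 3.

Details: Use <chi_rho, chi> = (1/|G|) sum_C |C| * chi_rho(C) * conj(chi(C)) with |G| = 5 for each irreducible chi in the table:
  <chi_rho, chi_0> = (1/5)[1*(8)*conj(1) + 1*(1 + 3*exp(-2*I*pi/5) + 2*exp(4*I*pi/5) + 2*exp(2*I*pi/5))*conj(1) + 1*(1 + 2*exp(-2*I*pi/5) + 3*exp(-4*I*pi/5) + 2*exp(4*I*pi/5))*conj(1) + 1*(1 + 2*exp(-4*I*pi/5) + 3*exp(4*I*pi/5) + 2*exp(2*I*pi/5))*conj(1) + 1*(1 + 2*exp(-2*I*pi/5) + 2*exp(-4*I*pi/5) + 3*exp(2*I*pi/5))*conj(1)]
      = (1/5)[(8) + (1 + 3*exp(-2*I*pi/5) + 2*exp(4*I*pi/5) + 2*exp(2*I*pi/5)) + (1 + 2*exp(-2*I*pi/5) + 3*exp(-4*I*pi/5) + 2*exp(4*I*pi/5)) + (1 + 2*exp(-4*I*pi/5) + 3*exp(4*I*pi/5) + 2*exp(2*I*pi/5)) + (1 + 2*exp(-2*I*pi/5) + 2*exp(-4*I*pi/5) + 3*exp(2*I*pi/5))] = 5/5 = 1
  <chi_rho, chi_1> = (1/5)[1*(8)*conj(1) + 1*(1 + 3*exp(-2*I*pi/5) + 2*exp(4*I*pi/5) + 2*exp(2*I*pi/5))*conj(exp(2*I*pi/5)) + 1*(1 + 2*exp(-2*I*pi/5) + 3*exp(-4*I*pi/5) + 2*exp(4*I*pi/5))*conj(exp(4*I*pi/5)) + 1*(1 + 2*exp(-4*I*pi/5) + 3*exp(4*I*pi/5) + 2*exp(2*I*pi/5))*conj(exp(-4*I*pi/5)) + 1*(1 + 2*exp(-2*I*pi/5) + 2*exp(-4*I*pi/5) + 3*exp(2*I*pi/5))*conj(exp(-2*I*pi/5))]
      = (1/5)[(8) + (2 + 3*exp(-4*I*pi/5) + exp(-2*I*pi/5) + 2*exp(2*I*pi/5)) + (2 + exp(-4*I*pi/5) + 2*exp(4*I*pi/5) + 3*exp(2*I*pi/5)) + (2 + 3*exp(-2*I*pi/5) + 2*exp(-4*I*pi/5) + exp(4*I*pi/5)) + (2 + 2*exp(-2*I*pi/5) + exp(2*I*pi/5) + 3*exp(4*I*pi/5))] = 10/5 = 2
  <chi_rho, chi_2> = (1/5)[1*(8)*conj(1) + 1*(1 + 3*exp(-2*I*pi/5) + 2*exp(4*I*pi/5) + 2*exp(2*I*pi/5))*conj(exp(4*I*pi/5)) + 1*(1 + 2*exp(-2*I*pi/5) + 3*exp(-4*I*pi/5) + 2*exp(4*I*pi/5))*conj(exp(-2*I*pi/5)) + 1*(1 + 2*exp(-4*I*pi/5) + 3*exp(4*I*pi/5) + 2*exp(2*I*pi/5))*conj(exp(2*I*pi/5)) + 1*(1 + 2*exp(-2*I*pi/5) + 2*exp(-4*I*pi/5) + 3*exp(2*I*pi/5))*conj(exp(-4*I*pi/5))]
      = (1/5)[(8) + (2 + 2*exp(-2*I*pi/5) + exp(-4*I*pi/5) + 3*exp(4*I*pi/5)) + (2 + 3*exp(-2*I*pi/5) + 2*exp(-4*I*pi/5) + exp(2*I*pi/5)) + (2 + exp(-2*I*pi/5) + 2*exp(4*I*pi/5) + 3*exp(2*I*pi/5)) + (2 + 3*exp(-4*I*pi/5) + exp(4*I*pi/5) + 2*exp(2*I*pi/5))] = 10/5 = 2
  <chi_rho, chi_3> = (1/5)[1*(8)*conj(1) + 1*(1 + 3*exp(-2*I*pi/5) + 2*exp(4*I*pi/5) + 2*exp(2*I*pi/5))*conj(exp(-4*I*pi/5)) + 1*(1 + 2*exp(-2*I*pi/5) + 3*exp(-4*I*pi/5) + 2*exp(4*I*pi/5))*conj(exp(2*I*pi/5)) + 1*(1 + 2*exp(-4*I*pi/5) + 3*exp(4*I*pi/5) + 2*exp(2*I*pi/5))*conj(exp(-2*I*pi/5)) + 1*(1 + 2*exp(-2*I*pi/5) + 2*exp(-4*I*pi/5) + 3*exp(2*I*pi/5))*conj(exp(4*I*pi/5))]
      = (1/5)[(8) + (2*exp(-2*I*pi/5) + 2*exp(-4*I*pi/5) + exp(4*I*pi/5) + 3*exp(2*I*pi/5)) + (2*exp(-4*I*pi/5) + exp(-2*I*pi/5) + 3*exp(4*I*pi/5) + 2*exp(2*I*pi/5)) + (2*exp(-2*I*pi/5) + 3*exp(-4*I*pi/5) + exp(2*I*pi/5) + 2*exp(4*I*pi/5)) + (3*exp(-2*I*pi/5) + exp(-4*I*pi/5) + 2*exp(4*I*pi/5) + 2*exp(2*I*pi/5))] = 0/5 = 0
  <chi_rho, chi_4> = (1/5)[1*(8)*conj(1) + 1*(1 + 3*exp(-2*I*pi/5) + 2*exp(4*I*pi/5) + 2*exp(2*I*pi/5))*conj(exp(-2*I*pi/5)) + 1*(1 + 2*exp(-2*I*pi/5) + 3*exp(-4*I*pi/5) + 2*exp(4*I*pi/5))*conj(exp(-4*I*pi/5)) + 1*(1 + 2*exp(-4*I*pi/5) + 3*exp(4*I*pi/5) + 2*exp(2*I*pi/5))*conj(exp(4*I*pi/5)) + 1*(1 + 2*exp(-2*I*pi/5) + 2*exp(-4*I*pi/5) + 3*exp(2*I*pi/5))*conj(exp(2*I*pi/5))]
      = (1/5)[(8) + (3 + 2*exp(-4*I*pi/5) + exp(2*I*pi/5) + 2*exp(4*I*pi/5)) + (3 + 2*exp(-2*I*pi/5) + exp(4*I*pi/5) + 2*exp(2*I*pi/5)) + (3 + 2*exp(-2*I*pi/5) + exp(-4*I*pi/5) + 2*exp(2*I*pi/5)) + (3 + 2*exp(-4*I*pi/5) + exp(-2*I*pi/5) + 2*exp(4*I*pi/5))] = 15/5 = 3
(Exp terms are combined using exp(i*s)*conj(exp(i*t)) = exp(i*(s-t)), and sums of them are collapsed using the identity that for every m > 1 the m distinct m-th roots of unity sum to 0, e.g. 1 + exp(2*I*pi/3) + exp(-2*I*pi/3) = 0.)
Dimension check: dim(rho) = sum (mult * dim) = 1*1 + 2*1 + 2*1 + 0*1 + 3*1 = 8 = chi_rho(e) = 8.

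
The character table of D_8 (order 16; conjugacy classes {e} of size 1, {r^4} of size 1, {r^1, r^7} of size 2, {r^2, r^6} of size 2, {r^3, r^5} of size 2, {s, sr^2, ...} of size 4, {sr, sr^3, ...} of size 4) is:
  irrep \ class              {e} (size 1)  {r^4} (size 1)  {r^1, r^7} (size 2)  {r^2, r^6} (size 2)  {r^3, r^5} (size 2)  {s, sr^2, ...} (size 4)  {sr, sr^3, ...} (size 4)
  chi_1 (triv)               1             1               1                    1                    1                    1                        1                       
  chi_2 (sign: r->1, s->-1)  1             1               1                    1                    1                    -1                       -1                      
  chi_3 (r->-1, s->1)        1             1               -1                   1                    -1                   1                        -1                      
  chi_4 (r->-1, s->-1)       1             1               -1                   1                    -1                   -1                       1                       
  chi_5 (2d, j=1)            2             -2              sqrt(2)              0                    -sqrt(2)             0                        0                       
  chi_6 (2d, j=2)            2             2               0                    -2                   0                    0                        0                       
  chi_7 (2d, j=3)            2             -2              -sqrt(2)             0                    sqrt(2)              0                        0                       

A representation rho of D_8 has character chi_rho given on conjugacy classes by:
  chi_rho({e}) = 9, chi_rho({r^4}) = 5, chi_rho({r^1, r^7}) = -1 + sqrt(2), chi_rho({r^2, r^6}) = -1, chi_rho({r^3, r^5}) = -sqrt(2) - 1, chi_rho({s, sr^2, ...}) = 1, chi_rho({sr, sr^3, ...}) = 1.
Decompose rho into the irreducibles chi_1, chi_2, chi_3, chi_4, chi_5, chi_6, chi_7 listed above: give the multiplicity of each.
Multiplicities: chi_1: 1, chi_2: 0, chi_3: 1, chi_4: 1, chi_5: 1, chi_6: 2, chi_7: 0.

Explanation: Use <chi_rho, chi> = (1/|G|) sum_C |C| * chi_rho(C) * conj(chi(C)) with |G| = 16 for each irreducible chi in the table:
  <chi_rho, chi_1> = (1/16)[1*(9)*conj(1) + 1*(5)*conj(1) + 2*(-1 + sqrt(2))*conj(1) + 2*(-1)*conj(1) + 2*(-sqrt(2) - 1)*conj(1) + 4*(1)*conj(1) + 4*(1)*conj(1)]
      = (1/16)[(9) + (5) + (-2 + 2*sqrt(2)) + (-2) + (-2*sqrt(2) - 2) + (4) + (4)] = 16/16 = 1
  <chi_rho, chi_2> = (1/16)[1*(9)*conj(1) + 1*(5)*conj(1) + 2*(-1 + sqrt(2))*conj(1) + 2*(-1)*conj(1) + 2*(-sqrt(2) - 1)*conj(1) + 4*(1)*conj(-1) + 4*(1)*conj(-1)]
      = (1/16)[(9) + (5) + (-2 + 2*sqrt(2)) + (-2) + (-2*sqrt(2) - 2) + (-4) + (-4)] = 0/16 = 0
  <chi_rho, chi_3> = (1/16)[1*(9)*conj(1) + 1*(5)*conj(1) + 2*(-1 + sqrt(2))*conj(-1) + 2*(-1)*conj(1) + 2*(-sqrt(2) - 1)*conj(-1) + 4*(1)*conj(1) + 4*(1)*conj(-1)]
      = (1/16)[(9) + (5) + (2 - 2*sqrt(2)) + (-2) + (2 + 2*sqrt(2)) + (4) + (-4)] = 16/16 = 1
  <chi_rho, chi_4> = (1/16)[1*(9)*conj(1) + 1*(5)*conj(1) + 2*(-1 + sqrt(2))*conj(-1) + 2*(-1)*conj(1) + 2*(-sqrt(2) - 1)*conj(-1) + 4*(1)*conj(-1) + 4*(1)*conj(1)]
      = (1/16)[(9) + (5) + (2 - 2*sqrt(2)) + (-2) + (2 + 2*sqrt(2)) + (-4) + (4)] = 16/16 = 1
  <chi_rho, chi_5> = (1/16)[1*(9)*conj(2) + 1*(5)*conj(-2) + 2*(-1 + sqrt(2))*conj(sqrt(2)) + 2*(-1)*conj(0) + 2*(-sqrt(2) - 1)*conj(-sqrt(2)) + 4*(1)*conj(0) + 4*(1)*conj(0)]
      = (1/16)[(18) + (-10) + (4 - 2*sqrt(2)) + (0) + (2*sqrt(2) + 4) + (0) + (0)] = 16/16 = 1
  <chi_rho, chi_6> = (1/16)[1*(9)*conj(2) + 1*(5)*conj(2) + 2*(-1 + sqrt(2))*conj(0) + 2*(-1)*conj(-2) + 2*(-sqrt(2) - 1)*conj(0) + 4*(1)*conj(0) + 4*(1)*conj(0)]
      = (1/16)[(18) + (10) + (0) + (4) + (0) + (0) + (0)] = 32/16 = 2
  <chi_rho, chi_7> = (1/16)[1*(9)*conj(2) + 1*(5)*conj(-2) + 2*(-1 + sqrt(2))*conj(-sqrt(2)) + 2*(-1)*conj(0) + 2*(-sqrt(2) - 1)*conj(sqrt(2)) + 4*(1)*conj(0) + 4*(1)*conj(0)]
      = (1/16)[(18) + (-10) + (-4 + 2*sqrt(2)) + (0) + (-4 - 2*sqrt(2)) + (0) + (0)] = 0/16 = 0
Dimension check: dim(rho) = sum (mult * dim) = 1*1 + 0*1 + 1*1 + 1*1 + 1*2 + 2*2 + 0*2 = 9 = chi_rho(e) = 9.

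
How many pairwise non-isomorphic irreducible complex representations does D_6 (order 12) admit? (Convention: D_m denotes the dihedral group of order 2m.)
6

Justification: The number of irreducible complex representations of a finite group equals its number of conjugacy classes. D_6 has 6 conjugacy classes (n/2 + 3 for n even), so D_6 (order 12) has exactly 6 irreducible complex representations.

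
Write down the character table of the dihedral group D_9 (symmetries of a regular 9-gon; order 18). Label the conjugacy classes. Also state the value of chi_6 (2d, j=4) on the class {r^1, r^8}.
Conjugacy classes: {e} of size 1, {r^1, r^8} of size 2, {r^2, r^7} of size 2, {r^3, r^6} of size 2, {r^4, r^5} of size 2, {s, sr, ..., sr^8} of size 9.
Character table:
  irrep \ class              {e} (size 1)  {r^1, r^8} (size 2)  {r^2, r^7} (size 2)  {r^3, r^6} (size 2)  {r^4, r^5} (size 2)  {s, sr, ..., sr^8} (size 9)
  chi_1 (triv)               1             1                    1                    1                    1                    1                          
  chi_2 (sign: r->1, s->-1)  1             1                    1                    1                    1                    -1                         
  chi_3 (2d, j=1)            2             2*cos(2*pi/9)        2*cos(4*pi/9)        -1                   -2*cos(pi/9)         0                          
  chi_4 (2d, j=2)            2             2*cos(4*pi/9)        -2*cos(pi/9)         -1                   2*cos(2*pi/9)        0                          
  chi_5 (2d, j=3)            2             -1                   -1                   2                    -1                   0                          
  chi_6 (2d, j=4)            2             -2*cos(pi/9)         2*cos(2*pi/9)        -1                   2*cos(4*pi/9)        0                          

Spot check: chi_6 (2d, j=4) on {r^1, r^8} = -2*cos(pi/9).

D_9 has order 2*9 = 18 with 6 conjugacy classes, hence 6 irreducibles. Sum of squared dims 1 + 1 + 4 + 4 + 4 + 4 = 18 = |G|. Linear characters come from the abelianisation; the 2-dimensional irreps have character r^k -> 2*cos(2*pi*j*k/9), reflections -> 0.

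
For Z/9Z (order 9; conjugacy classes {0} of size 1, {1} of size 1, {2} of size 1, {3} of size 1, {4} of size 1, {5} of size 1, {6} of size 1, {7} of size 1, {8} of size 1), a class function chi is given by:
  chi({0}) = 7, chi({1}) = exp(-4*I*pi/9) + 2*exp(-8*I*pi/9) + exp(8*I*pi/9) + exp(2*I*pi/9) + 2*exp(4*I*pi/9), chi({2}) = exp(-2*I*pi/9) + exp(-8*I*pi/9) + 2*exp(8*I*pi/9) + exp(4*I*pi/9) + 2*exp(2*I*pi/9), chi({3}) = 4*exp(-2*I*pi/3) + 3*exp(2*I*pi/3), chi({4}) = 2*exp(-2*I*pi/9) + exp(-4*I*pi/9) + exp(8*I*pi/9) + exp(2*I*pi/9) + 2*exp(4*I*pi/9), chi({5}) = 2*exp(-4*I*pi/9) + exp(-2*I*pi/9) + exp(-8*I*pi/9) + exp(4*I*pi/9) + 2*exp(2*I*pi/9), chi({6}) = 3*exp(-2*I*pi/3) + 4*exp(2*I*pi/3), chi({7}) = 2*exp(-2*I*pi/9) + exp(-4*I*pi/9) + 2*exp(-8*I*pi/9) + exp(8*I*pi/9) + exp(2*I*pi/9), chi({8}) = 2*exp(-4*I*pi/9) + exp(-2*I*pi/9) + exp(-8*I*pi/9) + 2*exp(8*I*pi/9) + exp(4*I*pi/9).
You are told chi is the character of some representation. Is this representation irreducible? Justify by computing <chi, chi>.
Not irreducible (reducible): <chi, chi> = 11 > 1.

Argument: <chi, chi> = (1/|G|) sum_C |C| * |chi(C)|^2 = (1/9)[1*|7|^2 + 1*|exp(-4*I*pi/9) + 2*exp(-8*I*pi/9) + exp(8*I*pi/9) + exp(2*I*pi/9) + 2*exp(4*I*pi/9)|^2 + 1*|exp(-2*I*pi/9) + exp(-8*I*pi/9) + 2*exp(8*I*pi/9) + exp(4*I*pi/9) + 2*exp(2*I*pi/9)|^2 + 1*|4*exp(-2*I*pi/3) + 3*exp(2*I*pi/3)|^2 + 1*|2*exp(-2*I*pi/9) + exp(-4*I*pi/9) + exp(8*I*pi/9) + exp(2*I*pi/9) + 2*exp(4*I*pi/9)|^2 + 1*|2*exp(-4*I*pi/9) + exp(-2*I*pi/9) + exp(-8*I*pi/9) + exp(4*I*pi/9) + 2*exp(2*I*pi/9)|^2 + 1*|3*exp(-2*I*pi/3) + 4*exp(2*I*pi/3)|^2 + 1*|2*exp(-2*I*pi/9) + exp(-4*I*pi/9) + 2*exp(-8*I*pi/9) + exp(8*I*pi/9) + exp(2*I*pi/9)|^2 + 1*|2*exp(-4*I*pi/9) + exp(-2*I*pi/9) + exp(-8*I*pi/9) + 2*exp(8*I*pi/9) + exp(4*I*pi/9)|^2]
  = (1/9)[(49) + (4) + (4) + (13) + (4) + (4) + (13) + (4) + (4)] = 99/9 = 11.
(Exp terms are combined using exp(i*s)*conj(exp(i*t)) = exp(i*(s-t)), and sums of them are collapsed using the identity that for every m > 1 the m distinct m-th roots of unity sum to 0, e.g. 1 + exp(2*I*pi/3) + exp(-2*I*pi/3) = 0.)
A character is irreducible iff <chi, chi> = 1, so this representation is reducible.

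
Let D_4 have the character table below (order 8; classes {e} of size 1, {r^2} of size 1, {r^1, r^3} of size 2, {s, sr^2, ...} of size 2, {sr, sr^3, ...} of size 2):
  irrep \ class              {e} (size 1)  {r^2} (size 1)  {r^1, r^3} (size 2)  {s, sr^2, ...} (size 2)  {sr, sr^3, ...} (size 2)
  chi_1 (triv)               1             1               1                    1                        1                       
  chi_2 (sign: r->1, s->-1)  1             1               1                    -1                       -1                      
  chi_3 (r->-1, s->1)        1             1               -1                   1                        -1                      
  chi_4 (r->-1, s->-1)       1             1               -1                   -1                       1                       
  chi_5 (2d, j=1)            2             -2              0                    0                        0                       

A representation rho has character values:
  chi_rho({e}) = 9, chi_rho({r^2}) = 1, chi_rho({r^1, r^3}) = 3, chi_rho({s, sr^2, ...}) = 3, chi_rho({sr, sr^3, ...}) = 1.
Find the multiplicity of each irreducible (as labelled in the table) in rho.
Multiplicities: chi_1: 3, chi_2: 1, chi_3: 1, chi_4: 0, chi_5: 2.

Why: Use <chi_rho, chi> = (1/|G|) sum_C |C| * chi_rho(C) * conj(chi(C)) with |G| = 8 for each irreducible chi in the table:
  <chi_rho, chi_1> = (1/8)[1*(9)*conj(1) + 1*(1)*conj(1) + 2*(3)*conj(1) + 2*(3)*conj(1) + 2*(1)*conj(1)]
      = (1/8)[(9) + (1) + (6) + (6) + (2)] = 24/8 = 3
  <chi_rho, chi_2> = (1/8)[1*(9)*conj(1) + 1*(1)*conj(1) + 2*(3)*conj(1) + 2*(3)*conj(-1) + 2*(1)*conj(-1)]
      = (1/8)[(9) + (1) + (6) + (-6) + (-2)] = 8/8 = 1
  <chi_rho, chi_3> = (1/8)[1*(9)*conj(1) + 1*(1)*conj(1) + 2*(3)*conj(-1) + 2*(3)*conj(1) + 2*(1)*conj(-1)]
      = (1/8)[(9) + (1) + (-6) + (6) + (-2)] = 8/8 = 1
  <chi_rho, chi_4> = (1/8)[1*(9)*conj(1) + 1*(1)*conj(1) + 2*(3)*conj(-1) + 2*(3)*conj(-1) + 2*(1)*conj(1)]
      = (1/8)[(9) + (1) + (-6) + (-6) + (2)] = 0/8 = 0
  <chi_rho, chi_5> = (1/8)[1*(9)*conj(2) + 1*(1)*conj(-2) + 2*(3)*conj(0) + 2*(3)*conj(0) + 2*(1)*conj(0)]
      = (1/8)[(18) + (-2) + (0) + (0) + (0)] = 16/8 = 2
Dimension check: dim(rho) = sum (mult * dim) = 3*1 + 1*1 + 1*1 + 0*1 + 2*2 = 9 = chi_rho(e) = 9.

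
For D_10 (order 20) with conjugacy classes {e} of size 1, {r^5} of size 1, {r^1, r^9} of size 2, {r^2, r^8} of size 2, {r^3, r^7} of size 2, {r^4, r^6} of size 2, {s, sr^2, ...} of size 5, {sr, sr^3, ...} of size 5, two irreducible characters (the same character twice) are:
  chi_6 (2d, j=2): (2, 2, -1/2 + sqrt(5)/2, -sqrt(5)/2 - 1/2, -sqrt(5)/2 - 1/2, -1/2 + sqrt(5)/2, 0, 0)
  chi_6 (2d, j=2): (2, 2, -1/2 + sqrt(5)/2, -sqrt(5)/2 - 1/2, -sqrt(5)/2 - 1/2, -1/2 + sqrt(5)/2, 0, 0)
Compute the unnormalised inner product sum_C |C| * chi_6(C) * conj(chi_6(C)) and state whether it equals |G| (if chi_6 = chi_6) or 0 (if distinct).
Sum = 20 = |G| = 20; so <chi_6, chi_6> = 1 (norm-1 confirms irreducibility).

Why: Compute term by term over conjugacy classes (|C| * chi_6(C) * conj(chi_6(C))):
  1*(2)*conj(2) + 1*(2)*conj(2) + 2*(-1/2 + sqrt(5)/2)*conj(-1/2 + sqrt(5)/2) + 2*(-sqrt(5)/2 - 1/2)*conj(-sqrt(5)/2 - 1/2) + 2*(-sqrt(5)/2 - 1/2)*conj(-sqrt(5)/2 - 1/2) + 2*(-1/2 + sqrt(5)/2)*conj(-1/2 + sqrt(5)/2) + 5*(0)*conj(0) + 5*(0)*conj(0)
  = (4) + (4) + (3 - sqrt(5)) + (sqrt(5) + 3) + (sqrt(5) + 3) + (3 - sqrt(5)) + (0) + (0)
  = 20.
Dividing by |G| = 20 gives 20/20 = 1, matching the row-orthogonality relation <chi_6, chi_6> = [chi_6 = chi_6].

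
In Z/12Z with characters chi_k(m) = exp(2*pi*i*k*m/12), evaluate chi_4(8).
chi_4(8) = zeta_12^32 = exp(-2*I*pi/3)

Justification: chi_4(8) = zeta_12^(4*8) = zeta_12^32. Since zeta_12^12 = 1, this equals zeta_12^8 = exp(2*pi*i*8/12) = exp(-2*I*pi/3).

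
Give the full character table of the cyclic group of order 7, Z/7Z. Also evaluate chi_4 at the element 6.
Character table of Z/7Z (irreps indexed chi_0,...,chi_6 with chi_k(m) = zeta_7^(k*m), zeta_7 = exp(2*pi*i/7)):
  irrep \ class  {0} (size 1)  {1} (size 1)    {2} (size 1)    {3} (size 1)    {4} (size 1)    {5} (size 1)    {6} (size 1)  
  chi_0          1             1               1               1               1               1               1             
  chi_1          1             exp(2*I*pi/7)   exp(4*I*pi/7)   exp(6*I*pi/7)   exp(-6*I*pi/7)  exp(-4*I*pi/7)  exp(-2*I*pi/7)
  chi_2          1             exp(4*I*pi/7)   exp(-6*I*pi/7)  exp(-2*I*pi/7)  exp(2*I*pi/7)   exp(6*I*pi/7)   exp(-4*I*pi/7)
  chi_3          1             exp(6*I*pi/7)   exp(-2*I*pi/7)  exp(4*I*pi/7)   exp(-4*I*pi/7)  exp(2*I*pi/7)   exp(-6*I*pi/7)
  chi_4          1             exp(-6*I*pi/7)  exp(2*I*pi/7)   exp(-4*I*pi/7)  exp(4*I*pi/7)   exp(-2*I*pi/7)  exp(6*I*pi/7) 
  chi_5          1             exp(-4*I*pi/7)  exp(6*I*pi/7)   exp(2*I*pi/7)   exp(-2*I*pi/7)  exp(-6*I*pi/7)  exp(4*I*pi/7) 
  chi_6          1             exp(-2*I*pi/7)  exp(-4*I*pi/7)  exp(-6*I*pi/7)  exp(6*I*pi/7)   exp(4*I*pi/7)   exp(2*I*pi/7) 

Spot check: chi_4(6) = zeta_7^(4*6) = zeta_7^24 = exp(6*I*pi/7).

Explanation: Z/7Z is abelian, so all 7 irreducible complex representations are 1-dimensional. They are given by chi_k(m) = zeta_7^(k*m) for k = 0,...,6. Row orthogonality: sum_m chi_k(m) conj(chi_l(m)) = 7 * [k = l].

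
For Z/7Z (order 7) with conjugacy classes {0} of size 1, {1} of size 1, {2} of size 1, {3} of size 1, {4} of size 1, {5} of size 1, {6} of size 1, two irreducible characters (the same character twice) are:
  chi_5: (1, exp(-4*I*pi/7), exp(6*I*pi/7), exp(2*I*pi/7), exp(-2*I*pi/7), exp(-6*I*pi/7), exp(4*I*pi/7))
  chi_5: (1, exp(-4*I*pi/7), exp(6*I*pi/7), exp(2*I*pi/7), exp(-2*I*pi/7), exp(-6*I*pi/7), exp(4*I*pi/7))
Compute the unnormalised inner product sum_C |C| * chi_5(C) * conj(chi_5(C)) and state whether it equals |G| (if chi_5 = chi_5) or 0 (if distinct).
Sum = 7 = |G| = 7; so <chi_5, chi_5> = 1 (norm-1 confirms irreducibility).

Explanation: Compute term by term over conjugacy classes (|C| * chi_5(C) * conj(chi_5(C))):
  1*(1)*conj(1) + 1*(exp(-4*I*pi/7))*conj(exp(-4*I*pi/7)) + 1*(exp(6*I*pi/7))*conj(exp(6*I*pi/7)) + 1*(exp(2*I*pi/7))*conj(exp(2*I*pi/7)) + 1*(exp(-2*I*pi/7))*conj(exp(-2*I*pi/7)) + 1*(exp(-6*I*pi/7))*conj(exp(-6*I*pi/7)) + 1*(exp(4*I*pi/7))*conj(exp(4*I*pi/7))
  = (1) + (1) + (1) + (1) + (1) + (1) + (1)
  = 7.
(Exp terms are combined using exp(i*s)*conj(exp(i*t)) = exp(i*(s-t)), and sums of them are collapsed using the identity that for every m > 1 the m distinct m-th roots of unity sum to 0, e.g. 1 + exp(2*I*pi/3) + exp(-2*I*pi/3) = 0.)
Dividing by |G| = 7 gives 7/7 = 1, matching the row-orthogonality relation <chi_5, chi_5> = [chi_5 = chi_5].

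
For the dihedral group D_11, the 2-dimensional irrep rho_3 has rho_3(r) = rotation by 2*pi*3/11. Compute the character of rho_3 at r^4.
chi_{rho_3}(r^4) = 2*cos(2*pi*3*4/11) = 2*cos(24*pi/11)

rho_3(r^4) is rotation by angle 2*pi*3*4/11, whose trace is 2*cos(2*pi*3*4/11) = 2*cos(24*pi/11).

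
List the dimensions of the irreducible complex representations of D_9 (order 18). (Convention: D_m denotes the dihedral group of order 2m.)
Dimensions: 1, 1, 2, 2, 2, 2

Why: There are 6 irreducibles (= number of conjugacy classes). Their dimensions d_i satisfy sum d_i^2 = |G| = 18: 1 + 1 + 4 + 4 + 4 + 4 = 18.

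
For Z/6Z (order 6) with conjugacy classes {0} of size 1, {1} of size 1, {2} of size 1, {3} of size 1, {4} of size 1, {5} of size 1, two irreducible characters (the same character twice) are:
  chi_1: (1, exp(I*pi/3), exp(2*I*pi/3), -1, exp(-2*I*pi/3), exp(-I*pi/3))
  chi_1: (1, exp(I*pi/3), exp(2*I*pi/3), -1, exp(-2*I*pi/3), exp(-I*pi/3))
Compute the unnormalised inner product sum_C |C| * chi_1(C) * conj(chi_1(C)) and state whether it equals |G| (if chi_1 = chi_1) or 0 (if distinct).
Sum = 6 = |G| = 6; so <chi_1, chi_1> = 1 (norm-1 confirms irreducibility).

Working: Compute term by term over conjugacy classes (|C| * chi_1(C) * conj(chi_1(C))):
  1*(1)*conj(1) + 1*(exp(I*pi/3))*conj(exp(I*pi/3)) + 1*(exp(2*I*pi/3))*conj(exp(2*I*pi/3)) + 1*(-1)*conj(-1) + 1*(exp(-2*I*pi/3))*conj(exp(-2*I*pi/3)) + 1*(exp(-I*pi/3))*conj(exp(-I*pi/3))
  = (1) + (1) + (1) + (1) + (1) + (1)
  = 6.
(Exp terms are combined using exp(i*s)*conj(exp(i*t)) = exp(i*(s-t)), and sums of them are collapsed using the identity that for every m > 1 the m distinct m-th roots of unity sum to 0, e.g. 1 + exp(2*I*pi/3) + exp(-2*I*pi/3) = 0.)
Dividing by |G| = 6 gives 6/6 = 1, matching the row-orthogonality relation <chi_1, chi_1> = [chi_1 = chi_1].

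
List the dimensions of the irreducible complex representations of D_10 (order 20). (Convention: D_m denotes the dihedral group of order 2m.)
Dimensions: 1, 1, 1, 1, 2, 2, 2, 2

Why: There are 8 irreducibles (= number of conjugacy classes). Their dimensions d_i satisfy sum d_i^2 = |G| = 20: 1 + 1 + 1 + 1 + 4 + 4 + 4 + 4 = 20.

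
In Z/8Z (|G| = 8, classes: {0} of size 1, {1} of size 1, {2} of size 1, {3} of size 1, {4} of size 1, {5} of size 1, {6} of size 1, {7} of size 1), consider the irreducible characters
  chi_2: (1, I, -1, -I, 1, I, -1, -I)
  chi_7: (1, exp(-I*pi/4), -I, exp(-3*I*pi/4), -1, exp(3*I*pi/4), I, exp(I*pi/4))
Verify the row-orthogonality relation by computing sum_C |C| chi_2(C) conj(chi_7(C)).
Sum = 0; so <chi_2, chi_7> = 0 (distinct irreducibles are orthogonal).

Solution. Compute term by term over conjugacy classes (|C| * chi_2(C) * conj(chi_7(C))):
  1*(1)*conj(1) + 1*(I)*conj(exp(-I*pi/4)) + 1*(-1)*conj(-I) + 1*(-I)*conj(exp(-3*I*pi/4)) + 1*(1)*conj(-1) + 1*(I)*conj(exp(3*I*pi/4)) + 1*(-1)*conj(I) + 1*(-I)*conj(exp(I*pi/4))
  = (1) + (exp(3*I*pi/4)) + (-I) + (-exp(-3*I*pi/4)) + (-1) + (exp(-I*pi/4)) + (I) + (-exp(I*pi/4))
  = 0.
(Exp terms are combined using exp(i*s)*conj(exp(i*t)) = exp(i*(s-t)), and sums of them are collapsed using the identity that for every m > 1 the m distinct m-th roots of unity sum to 0, e.g. 1 + exp(2*I*pi/3) + exp(-2*I*pi/3) = 0.)
Dividing by |G| = 8 gives 0/8 = 0, matching the row-orthogonality relation <chi_2, chi_7> = [chi_2 = chi_7].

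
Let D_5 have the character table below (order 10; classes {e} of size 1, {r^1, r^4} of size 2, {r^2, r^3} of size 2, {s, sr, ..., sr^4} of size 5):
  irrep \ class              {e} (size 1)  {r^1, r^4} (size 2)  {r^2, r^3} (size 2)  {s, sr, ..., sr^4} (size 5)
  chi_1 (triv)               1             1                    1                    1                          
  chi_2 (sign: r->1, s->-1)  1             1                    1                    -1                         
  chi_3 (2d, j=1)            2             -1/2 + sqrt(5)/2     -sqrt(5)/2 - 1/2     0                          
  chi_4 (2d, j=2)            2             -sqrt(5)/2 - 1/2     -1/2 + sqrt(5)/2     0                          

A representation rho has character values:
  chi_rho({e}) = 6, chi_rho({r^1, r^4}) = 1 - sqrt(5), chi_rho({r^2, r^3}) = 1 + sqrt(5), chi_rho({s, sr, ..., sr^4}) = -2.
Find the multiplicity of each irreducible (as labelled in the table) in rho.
Multiplicities: chi_1: 0, chi_2: 2, chi_3: 0, chi_4: 2.

Argument: Use <chi_rho, chi> = (1/|G|) sum_C |C| * chi_rho(C) * conj(chi(C)) with |G| = 10 for each irreducible chi in the table:
  <chi_rho, chi_1> = (1/10)[1*(6)*conj(1) + 2*(1 - sqrt(5))*conj(1) + 2*(1 + sqrt(5))*conj(1) + 5*(-2)*conj(1)]
      = (1/10)[(6) + (2 - 2*sqrt(5)) + (2 + 2*sqrt(5)) + (-10)] = 0/10 = 0
  <chi_rho, chi_2> = (1/10)[1*(6)*conj(1) + 2*(1 - sqrt(5))*conj(1) + 2*(1 + sqrt(5))*conj(1) + 5*(-2)*conj(-1)]
      = (1/10)[(6) + (2 - 2*sqrt(5)) + (2 + 2*sqrt(5)) + (10)] = 20/10 = 2
  <chi_rho, chi_3> = (1/10)[1*(6)*conj(2) + 2*(1 - sqrt(5))*conj(-1/2 + sqrt(5)/2) + 2*(1 + sqrt(5))*conj(-sqrt(5)/2 - 1/2) + 5*(-2)*conj(0)]
      = (1/10)[(12) + (-6 + 2*sqrt(5)) + (-6 - 2*sqrt(5)) + (0)] = 0/10 = 0
  <chi_rho, chi_4> = (1/10)[1*(6)*conj(2) + 2*(1 - sqrt(5))*conj(-sqrt(5)/2 - 1/2) + 2*(1 + sqrt(5))*conj(-1/2 + sqrt(5)/2) + 5*(-2)*conj(0)]
      = (1/10)[(12) + (4) + (4) + (0)] = 20/10 = 2
Dimension check: dim(rho) = sum (mult * dim) = 0*1 + 2*1 + 0*2 + 2*2 = 6 = chi_rho(e) = 6.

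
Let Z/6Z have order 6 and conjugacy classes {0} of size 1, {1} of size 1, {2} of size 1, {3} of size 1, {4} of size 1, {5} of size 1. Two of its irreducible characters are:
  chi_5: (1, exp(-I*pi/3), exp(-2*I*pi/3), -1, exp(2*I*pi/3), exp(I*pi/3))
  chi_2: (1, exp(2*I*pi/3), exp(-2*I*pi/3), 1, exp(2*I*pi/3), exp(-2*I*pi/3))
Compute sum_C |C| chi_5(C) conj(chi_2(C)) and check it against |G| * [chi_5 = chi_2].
Sum = 0; so <chi_5, chi_2> = 0 (distinct irreducibles are orthogonal).

Compute term by term over conjugacy classes (|C| * chi_5(C) * conj(chi_2(C))):
  1*(1)*conj(1) + 1*(exp(-I*pi/3))*conj(exp(2*I*pi/3)) + 1*(exp(-2*I*pi/3))*conj(exp(-2*I*pi/3)) + 1*(-1)*conj(1) + 1*(exp(2*I*pi/3))*conj(exp(2*I*pi/3)) + 1*(exp(I*pi/3))*conj(exp(-2*I*pi/3))
  = (1) + (-1) + (1) + (-1) + (1) + (-1)
  = 0.
(Exp terms are combined using exp(i*s)*conj(exp(i*t)) = exp(i*(s-t)), and sums of them are collapsed using the identity that for every m > 1 the m distinct m-th roots of unity sum to 0, e.g. 1 + exp(2*I*pi/3) + exp(-2*I*pi/3) = 0.)
Dividing by |G| = 6 gives 0/6 = 0, matching the row-orthogonality relation <chi_5, chi_2> = [chi_5 = chi_2].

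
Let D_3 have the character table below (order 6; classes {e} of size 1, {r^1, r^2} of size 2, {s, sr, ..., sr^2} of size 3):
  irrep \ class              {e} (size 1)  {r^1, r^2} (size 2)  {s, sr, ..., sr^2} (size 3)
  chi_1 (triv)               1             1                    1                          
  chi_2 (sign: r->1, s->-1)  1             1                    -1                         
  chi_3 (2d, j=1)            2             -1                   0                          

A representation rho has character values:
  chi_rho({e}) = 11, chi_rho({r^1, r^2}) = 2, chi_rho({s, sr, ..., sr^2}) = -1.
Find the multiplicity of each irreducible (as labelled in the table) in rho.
Multiplicities: chi_1: 2, chi_2: 3, chi_3: 3.

Explanation: Use <chi_rho, chi> = (1/|G|) sum_C |C| * chi_rho(C) * conj(chi(C)) with |G| = 6 for each irreducible chi in the table:
  <chi_rho, chi_1> = (1/6)[1*(11)*conj(1) + 2*(2)*conj(1) + 3*(-1)*conj(1)]
      = (1/6)[(11) + (4) + (-3)] = 12/6 = 2
  <chi_rho, chi_2> = (1/6)[1*(11)*conj(1) + 2*(2)*conj(1) + 3*(-1)*conj(-1)]
      = (1/6)[(11) + (4) + (3)] = 18/6 = 3
  <chi_rho, chi_3> = (1/6)[1*(11)*conj(2) + 2*(2)*conj(-1) + 3*(-1)*conj(0)]
      = (1/6)[(22) + (-4) + (0)] = 18/6 = 3
Dimension check: dim(rho) = sum (mult * dim) = 2*1 + 3*1 + 3*2 = 11 = chi_rho(e) = 11.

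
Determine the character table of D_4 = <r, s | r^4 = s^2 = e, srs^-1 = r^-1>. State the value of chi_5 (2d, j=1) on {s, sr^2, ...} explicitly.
Conjugacy classes: {e} of size 1, {r^2} of size 1, {r^1, r^3} of size 2, {s, sr^2, ...} of size 2, {sr, sr^3, ...} of size 2.
Character table:
  irrep \ class              {e} (size 1)  {r^2} (size 1)  {r^1, r^3} (size 2)  {s, sr^2, ...} (size 2)  {sr, sr^3, ...} (size 2)
  chi_1 (triv)               1             1               1                    1                        1                       
  chi_2 (sign: r->1, s->-1)  1             1               1                    -1                       -1                      
  chi_3 (r->-1, s->1)        1             1               -1                   1                        -1                      
  chi_4 (r->-1, s->-1)       1             1               -1                   -1                       1                       
  chi_5 (2d, j=1)            2             -2              0                    0                        0                       

Spot check: chi_5 (2d, j=1) on {s, sr^2, ...} = 0.

Argument: D_4 has order 2*4 = 8 with 5 conjugacy classes, hence 5 irreducibles. Sum of squared dims 1 + 1 + 1 + 1 + 4 = 8 = |G|. Linear characters come from the abelianisation; the 2-dimensional irreps have character r^k -> 2*cos(2*pi*j*k/4), reflections -> 0.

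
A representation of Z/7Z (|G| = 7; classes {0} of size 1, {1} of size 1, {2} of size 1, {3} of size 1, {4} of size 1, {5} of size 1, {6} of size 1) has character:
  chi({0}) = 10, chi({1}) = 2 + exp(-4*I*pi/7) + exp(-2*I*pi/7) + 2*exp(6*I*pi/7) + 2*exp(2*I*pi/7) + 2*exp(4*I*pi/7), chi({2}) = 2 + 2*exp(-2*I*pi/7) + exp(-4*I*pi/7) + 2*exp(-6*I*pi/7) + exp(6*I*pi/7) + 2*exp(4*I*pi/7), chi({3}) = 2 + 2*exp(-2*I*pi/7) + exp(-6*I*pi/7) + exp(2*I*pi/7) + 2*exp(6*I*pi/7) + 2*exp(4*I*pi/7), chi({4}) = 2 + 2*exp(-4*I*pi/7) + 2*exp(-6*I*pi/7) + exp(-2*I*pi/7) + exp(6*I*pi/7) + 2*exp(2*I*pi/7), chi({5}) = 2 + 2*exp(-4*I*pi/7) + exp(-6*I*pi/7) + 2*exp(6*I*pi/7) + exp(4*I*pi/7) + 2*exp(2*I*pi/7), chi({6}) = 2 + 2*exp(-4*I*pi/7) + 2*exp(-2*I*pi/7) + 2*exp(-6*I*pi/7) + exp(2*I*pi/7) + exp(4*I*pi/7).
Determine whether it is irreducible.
Not irreducible (reducible): <chi, chi> = 18 > 1.

Details: <chi, chi> = (1/|G|) sum_C |C| * |chi(C)|^2 = (1/7)[1*|10|^2 + 1*|2 + exp(-4*I*pi/7) + exp(-2*I*pi/7) + 2*exp(6*I*pi/7) + 2*exp(2*I*pi/7) + 2*exp(4*I*pi/7)|^2 + 1*|2 + 2*exp(-2*I*pi/7) + exp(-4*I*pi/7) + 2*exp(-6*I*pi/7) + exp(6*I*pi/7) + 2*exp(4*I*pi/7)|^2 + 1*|2 + 2*exp(-2*I*pi/7) + exp(-6*I*pi/7) + exp(2*I*pi/7) + 2*exp(6*I*pi/7) + 2*exp(4*I*pi/7)|^2 + 1*|2 + 2*exp(-4*I*pi/7) + 2*exp(-6*I*pi/7) + exp(-2*I*pi/7) + exp(6*I*pi/7) + 2*exp(2*I*pi/7)|^2 + 1*|2 + 2*exp(-4*I*pi/7) + exp(-6*I*pi/7) + 2*exp(6*I*pi/7) + exp(4*I*pi/7) + 2*exp(2*I*pi/7)|^2 + 1*|2 + 2*exp(-4*I*pi/7) + 2*exp(-2*I*pi/7) + 2*exp(-6*I*pi/7) + exp(2*I*pi/7) + exp(4*I*pi/7)|^2]
  = (1/7)[(100) + (18 + 14*exp(-4*I*pi/7) + 15*exp(-2*I*pi/7) + 12*exp(-6*I*pi/7) + 12*exp(6*I*pi/7) + 15*exp(2*I*pi/7) + 14*exp(4*I*pi/7)) + (18 + 15*exp(-4*I*pi/7) + 12*exp(-2*I*pi/7) + 14*exp(-6*I*pi/7) + 14*exp(6*I*pi/7) + 12*exp(2*I*pi/7) + 15*exp(4*I*pi/7)) + (18 + 12*exp(-4*I*pi/7) + 14*exp(-2*I*pi/7) + 15*exp(-6*I*pi/7) + 15*exp(6*I*pi/7) + 14*exp(2*I*pi/7) + 12*exp(4*I*pi/7)) + (18 + 12*exp(-4*I*pi/7) + 14*exp(-2*I*pi/7) + 15*exp(-6*I*pi/7) + 15*exp(6*I*pi/7) + 14*exp(2*I*pi/7) + 12*exp(4*I*pi/7)) + (18 + 15*exp(-4*I*pi/7) + 12*exp(-2*I*pi/7) + 14*exp(-6*I*pi/7) + 14*exp(6*I*pi/7) + 12*exp(2*I*pi/7) + 15*exp(4*I*pi/7)) + (18 + 14*exp(-4*I*pi/7) + 15*exp(-2*I*pi/7) + 12*exp(-6*I*pi/7) + 12*exp(6*I*pi/7) + 15*exp(2*I*pi/7) + 14*exp(4*I*pi/7))] = 126/7 = 18.
(Exp terms are combined using exp(i*s)*conj(exp(i*t)) = exp(i*(s-t)), and sums of them are collapsed using the identity that for every m > 1 the m distinct m-th roots of unity sum to 0, e.g. 1 + exp(2*I*pi/3) + exp(-2*I*pi/3) = 0.)
A character is irreducible iff <chi, chi> = 1, so this representation is reducible.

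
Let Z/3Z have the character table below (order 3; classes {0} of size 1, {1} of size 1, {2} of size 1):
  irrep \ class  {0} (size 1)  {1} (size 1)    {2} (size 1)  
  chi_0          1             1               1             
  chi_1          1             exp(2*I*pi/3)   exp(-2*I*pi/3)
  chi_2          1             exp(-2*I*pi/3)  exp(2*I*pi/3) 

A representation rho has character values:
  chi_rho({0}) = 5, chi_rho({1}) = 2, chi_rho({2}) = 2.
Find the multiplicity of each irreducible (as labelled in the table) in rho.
Multiplicities: chi_0: 3, chi_1: 1, chi_2: 1.

Proof sketch: Use <chi_rho, chi> = (1/|G|) sum_C |C| * chi_rho(C) * conj(chi(C)) with |G| = 3 for each irreducible chi in the table:
  <chi_rho, chi_0> = (1/3)[1*(5)*conj(1) + 1*(2)*conj(1) + 1*(2)*conj(1)]
      = (1/3)[(5) + (2) + (2)] = 9/3 = 3
  <chi_rho, chi_1> = (1/3)[1*(5)*conj(1) + 1*(2)*conj(exp(2*I*pi/3)) + 1*(2)*conj(exp(-2*I*pi/3))]
      = (1/3)[(5) + (1 + 3*exp(-2*I*pi/3) + exp(2*I*pi/3)) + (1 + exp(-2*I*pi/3) + 3*exp(2*I*pi/3))] = 3/3 = 1
  <chi_rho, chi_2> = (1/3)[1*(5)*conj(1) + 1*(2)*conj(exp(-2*I*pi/3)) + 1*(2)*conj(exp(2*I*pi/3))]
      = (1/3)[(5) + (1 + exp(-2*I*pi/3) + 3*exp(2*I*pi/3)) + (1 + 3*exp(-2*I*pi/3) + exp(2*I*pi/3))] = 3/3 = 1
(Exp terms are combined using exp(i*s)*conj(exp(i*t)) = exp(i*(s-t)), and sums of them are collapsed using the identity that for every m > 1 the m distinct m-th roots of unity sum to 0, e.g. 1 + exp(2*I*pi/3) + exp(-2*I*pi/3) = 0.)
Dimension check: dim(rho) = sum (mult * dim) = 3*1 + 1*1 + 1*1 = 5 = chi_rho(e) = 5.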